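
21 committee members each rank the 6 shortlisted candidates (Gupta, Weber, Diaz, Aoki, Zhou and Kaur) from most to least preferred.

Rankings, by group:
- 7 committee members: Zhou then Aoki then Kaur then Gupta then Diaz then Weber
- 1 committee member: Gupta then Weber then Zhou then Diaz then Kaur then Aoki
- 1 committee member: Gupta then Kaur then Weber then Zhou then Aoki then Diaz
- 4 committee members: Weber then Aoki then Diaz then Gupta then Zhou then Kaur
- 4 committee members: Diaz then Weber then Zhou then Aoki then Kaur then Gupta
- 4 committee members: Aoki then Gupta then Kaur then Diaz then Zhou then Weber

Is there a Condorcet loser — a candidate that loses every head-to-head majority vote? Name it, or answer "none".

Head-to-head results (21 committee members):
Gupta vs Weber: 7+1+1+4 = 13 for Gupta, 8 for Weber — Gupta by 13–8.
Gupta vs Diaz: 7+1+1+4 = 13 for Gupta, 8 for Diaz — Gupta by 13–8.
Gupta vs Aoki: 1+1 = 2 for Gupta, 19 for Aoki — Aoki by 19–2.
Gupta vs Zhou: 1+1+4+4 = 10 for Gupta, 11 for Zhou — Zhou by 11–10.
Gupta vs Kaur: Kaur wins 11–10.
Weber vs Diaz: Weber is ranked higher on 1+1+4 = 6 ballots, Diaz on 15. Diaz wins 15–6.
Weber vs Aoki: Aoki, 11–10.
Weber–Zhou: Zhou 11–10.
Weber vs Kaur: Weber preferred on 1+4+4 = 9 ballots; Kaur wins 12–9.
Diaz vs Aoki: Diaz preferred on 1+4 = 5 ballots; Aoki wins 16–5.
Diaz vs Zhou: 4+4+4 = 12 for Diaz, 9 for Zhou — Diaz by 12–9.
Diaz vs Kaur: Diaz is ranked higher on 1+4+4 = 9 ballots, Kaur on 12. Kaur wins 12–9.
Aoki vs Zhou: 4+4 = 8 for Aoki, 13 for Zhou — Zhou by 13–8.
Aoki vs Kaur: Aoki wins 19–2.
Zhou vs Kaur: 7+1+4+4 = 16 for Zhou, 5 for Kaur — Zhou by 16–5.
Weber loses to every other candidate — it is the Condorcet loser.

Weber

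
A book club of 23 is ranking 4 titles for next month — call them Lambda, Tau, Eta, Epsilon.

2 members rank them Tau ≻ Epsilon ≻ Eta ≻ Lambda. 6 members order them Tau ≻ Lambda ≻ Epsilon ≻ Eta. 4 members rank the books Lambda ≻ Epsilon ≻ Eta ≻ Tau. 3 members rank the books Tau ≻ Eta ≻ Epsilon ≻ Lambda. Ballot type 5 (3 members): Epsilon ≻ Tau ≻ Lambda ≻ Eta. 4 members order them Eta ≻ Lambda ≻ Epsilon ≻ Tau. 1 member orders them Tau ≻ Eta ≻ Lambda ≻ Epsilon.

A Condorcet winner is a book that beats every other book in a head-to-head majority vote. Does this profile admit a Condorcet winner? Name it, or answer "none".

Check each pair by majority over 23 ballots:
Lambda vs Tau: Tau, 15–8.
Lambda–Eta: Lambda 13–10.
Lambda vs Epsilon: Lambda wins 15–8.
Tau vs Eta: Tau, 15–8.
Tau vs Epsilon: Tau wins 12–11.
Eta vs Epsilon: Epsilon, 15–8.
Only Tau has no losses; Tau is the Condorcet winner.

Tau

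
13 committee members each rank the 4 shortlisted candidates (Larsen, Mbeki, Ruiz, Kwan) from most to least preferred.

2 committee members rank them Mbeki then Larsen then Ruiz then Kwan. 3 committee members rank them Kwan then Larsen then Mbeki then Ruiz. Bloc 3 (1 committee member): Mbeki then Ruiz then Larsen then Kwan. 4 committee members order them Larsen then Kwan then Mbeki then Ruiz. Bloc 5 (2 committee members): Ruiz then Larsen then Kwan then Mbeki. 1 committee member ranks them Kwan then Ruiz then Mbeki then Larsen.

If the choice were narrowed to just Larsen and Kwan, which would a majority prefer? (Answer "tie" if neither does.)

Larsen

Ballots ranking Larsen above Kwan: 2 + 1 + 4 + 2 = 9.
Ballots ranking Kwan above Larsen: 13 − 9 = 4.
Larsen wins the head-to-head 9–4.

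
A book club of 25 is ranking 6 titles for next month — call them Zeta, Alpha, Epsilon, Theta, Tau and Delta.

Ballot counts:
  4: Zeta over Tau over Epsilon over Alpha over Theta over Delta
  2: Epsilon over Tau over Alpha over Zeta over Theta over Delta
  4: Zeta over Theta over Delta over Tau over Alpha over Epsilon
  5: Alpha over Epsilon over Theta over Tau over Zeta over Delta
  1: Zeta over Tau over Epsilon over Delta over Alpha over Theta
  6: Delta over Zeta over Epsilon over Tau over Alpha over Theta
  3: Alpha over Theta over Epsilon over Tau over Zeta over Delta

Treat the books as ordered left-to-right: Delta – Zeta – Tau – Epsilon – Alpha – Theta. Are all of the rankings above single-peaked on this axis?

Axis positions: Delta=1, Zeta=2, Tau=3, Epsilon=4, Alpha=5, Theta=6.
Cluster 1 (peak Zeta at position 2): ranking walks positions 2-3-4-5-6-1, expanding outward from the peak — single-peaked.
Cluster 2 (peak Epsilon at position 4): ranking walks positions 4-3-5-2-6-1, expanding outward from the peak — single-peaked.
Cluster 3: ranking walks positions 2-6-1-3-5-4; Theta is ranked above Tau even though Tau lies between Theta and the peak Zeta on the axis — preferences dip and rise again. Not single-peaked.
Cluster 4 (peak Alpha at position 5): ranking walks positions 5-4-6-3-2-1, expanding outward from the peak — single-peaked.
Cluster 5 (peak Zeta at position 2): ranking walks positions 2-3-4-1-5-6, expanding outward from the peak — single-peaked.
Cluster 6: ranking walks positions 1-2-4-3-5-6; Epsilon is ranked above Tau even though Tau lies between Epsilon and the peak Delta on the axis — preferences dip and rise again. Not single-peaked.
Cluster 7 (peak Alpha at position 5): ranking walks positions 5-6-4-3-2-1, expanding outward from the peak — single-peaked.
Cluster 3 violates single-peakedness, so the profile is not single-peaked on this axis.

no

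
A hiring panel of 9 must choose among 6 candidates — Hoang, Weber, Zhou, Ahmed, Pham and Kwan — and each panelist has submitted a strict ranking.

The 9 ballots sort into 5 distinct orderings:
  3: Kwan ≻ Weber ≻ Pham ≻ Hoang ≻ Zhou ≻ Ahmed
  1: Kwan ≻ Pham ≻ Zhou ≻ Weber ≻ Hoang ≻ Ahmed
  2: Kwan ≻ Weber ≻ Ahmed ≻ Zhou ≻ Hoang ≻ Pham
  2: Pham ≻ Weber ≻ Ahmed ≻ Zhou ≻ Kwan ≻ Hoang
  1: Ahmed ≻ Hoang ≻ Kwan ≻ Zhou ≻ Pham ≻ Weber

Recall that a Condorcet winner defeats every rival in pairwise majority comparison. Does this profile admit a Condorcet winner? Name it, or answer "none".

Pairwise majorities:
Hoang vs Weber: Hoang is ranked higher on 1 ballot, Weber on 8. Weber wins 8–1.
Hoang vs Zhou: Hoang is ranked higher on 3+1 = 4 ballots, Zhou on 5. Zhou wins 5–4.
Hoang vs Ahmed: Hoang preferred on 3+1 = 4 ballots; Ahmed wins 5–4.
Hoang vs Pham: 2+1 = 3 for Hoang, 6 for Pham — Pham by 6–3.
Hoang vs Kwan: 1 for Hoang, 8 for Kwan — Kwan by 8–1.
Weber vs Zhou: Weber preferred on 3+2+2 = 7 ballots; Weber wins 7–2.
Weber vs Ahmed: 3+1+2+2 = 8 for Weber, 1 for Ahmed — Weber by 8–1.
Weber vs Pham: 3+2 = 5 for Weber, 4 for Pham — Weber by 5–4.
Weber vs Kwan: Weber preferred on 2 ballots; Kwan wins 7–2.
Zhou vs Ahmed: 4 to 5, Ahmed.
Zhou vs Pham: Zhou is ranked higher on 2+1 = 3 ballots, Pham on 6. Pham wins 6–3.
Zhou vs Kwan: 2 to 7, Kwan.
Ahmed vs Pham: Ahmed preferred on 2+1 = 3 ballots; Pham wins 6–3.
Ahmed vs Kwan: 3 to 6, Kwan.
Pham vs Kwan: 2 to 7, Kwan.
Kwan defeats every rival head-to-head and is the Condorcet winner.

Kwan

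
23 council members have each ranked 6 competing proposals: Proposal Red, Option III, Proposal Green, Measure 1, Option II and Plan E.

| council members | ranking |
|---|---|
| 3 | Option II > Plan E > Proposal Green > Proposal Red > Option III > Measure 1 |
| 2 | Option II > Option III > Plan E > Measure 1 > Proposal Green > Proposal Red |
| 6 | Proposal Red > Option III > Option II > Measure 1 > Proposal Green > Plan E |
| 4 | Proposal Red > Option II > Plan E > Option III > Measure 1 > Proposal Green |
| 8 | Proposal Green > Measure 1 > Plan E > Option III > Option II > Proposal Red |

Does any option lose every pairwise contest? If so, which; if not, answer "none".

none

Head-to-head results (23 council members):
Proposal Red vs Option III: Proposal Red wins 13–10.
Proposal Red vs Proposal Green: Proposal Green wins 13–10.
Proposal Red vs Measure 1: Proposal Red, 13–10.
Proposal Red vs Option II: 6+4 = 10 for Proposal Red, 13 for Option II — Option II by 13–10.
Proposal Red vs Plan E: Plan E wins 13–10.
Option III vs Proposal Green: 2+6+4 = 12 for Option III, 11 for Proposal Green — Option III by 12–11.
Option III vs Measure 1: 15 to 8, Option III.
Option III vs Option II: 6+8 = 14 for Option III, 9 for Option II — Option III by 14–9.
Option III vs Plan E: Plan E wins 15–8.
Proposal Green vs Measure 1: Measure 1, 12–11.
Proposal Green vs Option II: Option II, 15–8.
Proposal Green vs Plan E: Proposal Green wins 14–9.
Measure 1 vs Option II: Option II, 15–8.
Measure 1–Plan E: Measure 1 14–9.
Option II vs Plan E: Option II, 15–8.
No option is winless: Proposal Red beats Option III; Option III beats Proposal Green; Proposal Green beats Proposal Red; Measure 1 beats Proposal Green; Option II beats Proposal Red; Plan E beats Proposal Red. There is no Condorcet loser.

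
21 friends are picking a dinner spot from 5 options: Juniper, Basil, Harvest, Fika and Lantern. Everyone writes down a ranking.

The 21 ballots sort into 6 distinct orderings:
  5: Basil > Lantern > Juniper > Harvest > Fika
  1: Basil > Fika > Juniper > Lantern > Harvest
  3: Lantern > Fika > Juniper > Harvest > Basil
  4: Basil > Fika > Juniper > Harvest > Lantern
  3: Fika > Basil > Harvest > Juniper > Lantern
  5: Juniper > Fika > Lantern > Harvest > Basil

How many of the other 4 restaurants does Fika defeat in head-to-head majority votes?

Fika against each rival (21 friends):
Fika vs Juniper: Fika preferred on 1+3+4+3 = 11 ballots; Fika wins 11–10.
Fika vs Basil: Fika is ranked higher on 3+3+5 = 11 ballots, Basil on 10. Fika wins 11–10.
Fika–Harvest: Fika 16–5.
Fika vs Lantern: Fika wins 13–8.
Fika beats Juniper, Basil, Harvest, Lantern — 4 pairwise wins.

4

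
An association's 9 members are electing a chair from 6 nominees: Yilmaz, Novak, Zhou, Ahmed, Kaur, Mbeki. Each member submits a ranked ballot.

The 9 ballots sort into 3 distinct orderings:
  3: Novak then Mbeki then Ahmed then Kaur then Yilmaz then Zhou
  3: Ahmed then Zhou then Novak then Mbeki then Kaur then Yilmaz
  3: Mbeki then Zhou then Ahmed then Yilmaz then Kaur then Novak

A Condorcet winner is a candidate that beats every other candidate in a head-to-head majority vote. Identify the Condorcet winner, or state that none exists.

none

Head-to-head results (9 voters):
Yilmaz vs Novak: Yilmaz preferred on 3 ballots; Novak wins 6–3.
Yilmaz vs Zhou: Yilmaz preferred on 3 ballots; Zhou wins 6–3.
Yilmaz vs Ahmed: 0 to 9, Ahmed.
Yilmaz vs Kaur: 3 to 6, Kaur.
Yilmaz vs Mbeki: Yilmaz preferred on 0 ballots; Mbeki wins 9–0.
Novak vs Zhou: 3 to 6, Zhou.
Novak vs Ahmed: Novak preferred on 3 ballots; Ahmed wins 6–3.
Novak vs Kaur: Novak preferred on 3+3 = 6 ballots; Novak wins 6–3.
Novak vs Mbeki: Novak is ranked higher on 3+3 = 6 ballots, Mbeki on 3. Novak wins 6–3.
Zhou vs Ahmed: Zhou preferred on 3 ballots; Ahmed wins 6–3.
Zhou vs Kaur: Zhou preferred on 3+3 = 6 ballots; Zhou wins 6–3.
Zhou vs Mbeki: Zhou preferred on 3 ballots; Mbeki wins 6–3.
Ahmed vs Kaur: Ahmed preferred on 3+3+3 = 9 ballots; Ahmed wins 9–0.
Ahmed vs Mbeki: 3 to 6, Mbeki.
Kaur vs Mbeki: 0 for Kaur, 9 for Mbeki — Mbeki by 9–0.
No candidate is unbeaten: Yilmaz loses to Novak; Novak loses to Zhou; Zhou loses to Ahmed; Ahmed loses to Mbeki; Kaur loses to Novak; Mbeki loses to Novak. In particular Novak > Mbeki > Zhou > Novak is a majority cycle — no Condorcet winner exists.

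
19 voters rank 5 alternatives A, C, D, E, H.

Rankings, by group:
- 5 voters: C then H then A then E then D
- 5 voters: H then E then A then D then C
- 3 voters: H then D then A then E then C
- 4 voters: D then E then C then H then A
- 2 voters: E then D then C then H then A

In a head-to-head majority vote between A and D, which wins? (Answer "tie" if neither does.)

Ballots ranking A above D: 5 + 5 = 10.
Ballots ranking D above A: 19 − 10 = 9.
A wins the head-to-head 10–9.

A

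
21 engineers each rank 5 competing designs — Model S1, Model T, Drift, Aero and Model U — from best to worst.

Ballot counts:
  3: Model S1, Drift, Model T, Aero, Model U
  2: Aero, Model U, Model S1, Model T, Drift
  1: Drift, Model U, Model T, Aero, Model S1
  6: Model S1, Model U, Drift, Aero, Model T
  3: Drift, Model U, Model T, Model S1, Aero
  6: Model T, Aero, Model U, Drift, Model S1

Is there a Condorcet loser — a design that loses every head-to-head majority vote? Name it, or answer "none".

Head-to-head results (21 engineers):
Model S1–Model T: Model S1 11–10.
Model S1–Drift: Model S1 11–10.
Model S1 vs Aero: Model S1 wins 12–9.
Model S1 vs Model U: Model S1 is ranked higher on 3+6 = 9 ballots, Model U on 12. Model U wins 12–9.
Model T–Drift: Drift 13–8.
Model T vs Aero: 3+1+3+6 = 13 for Model T, 8 for Aero — Model T by 13–8.
Model T vs Model U: Model U, 12–9.
Drift vs Aero: Drift is ranked higher on 3+1+6+3 = 13 ballots, Aero on 8. Drift wins 13–8.
Drift–Model U: Model U 14–7.
Aero vs Model U: Aero, 11–10.
Every design wins at least one matchup (Model S1 beats Model T; Model T beats Aero; Drift beats Model T; Aero beats Model U; Model U beats Model S1), so there is no Condorcet loser.

none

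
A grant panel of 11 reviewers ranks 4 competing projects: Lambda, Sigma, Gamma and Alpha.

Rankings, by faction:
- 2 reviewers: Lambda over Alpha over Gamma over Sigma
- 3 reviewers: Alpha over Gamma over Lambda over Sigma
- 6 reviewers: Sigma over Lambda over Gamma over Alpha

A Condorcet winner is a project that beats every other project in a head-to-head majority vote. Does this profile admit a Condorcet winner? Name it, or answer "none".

Sigma

Check each pair by majority over 11 ballots:
Lambda vs Sigma: Sigma, 6–5.
Lambda–Gamma: Lambda 8–3.
Lambda vs Alpha: Lambda, 8–3.
Sigma–Gamma: Sigma 6–5.
Sigma vs Alpha: Sigma, 6–5.
Gamma vs Alpha: Gamma, 6–5.
Sigma beats each of Lambda, Gamma, Alpha — Sigma is the Condorcet winner.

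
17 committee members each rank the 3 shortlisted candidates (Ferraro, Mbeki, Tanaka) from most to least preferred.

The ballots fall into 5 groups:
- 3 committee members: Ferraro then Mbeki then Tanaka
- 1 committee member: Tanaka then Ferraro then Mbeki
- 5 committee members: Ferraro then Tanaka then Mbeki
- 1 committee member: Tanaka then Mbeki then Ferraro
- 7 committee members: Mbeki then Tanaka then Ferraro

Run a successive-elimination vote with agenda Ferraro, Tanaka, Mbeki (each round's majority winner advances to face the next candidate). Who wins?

Round 1: Ferraro vs Tanaka — 8–9, Tanaka advances.
Round 2: Tanaka vs Mbeki — 7–10, Mbeki advances.
The agenda winner is Mbeki.

Mbeki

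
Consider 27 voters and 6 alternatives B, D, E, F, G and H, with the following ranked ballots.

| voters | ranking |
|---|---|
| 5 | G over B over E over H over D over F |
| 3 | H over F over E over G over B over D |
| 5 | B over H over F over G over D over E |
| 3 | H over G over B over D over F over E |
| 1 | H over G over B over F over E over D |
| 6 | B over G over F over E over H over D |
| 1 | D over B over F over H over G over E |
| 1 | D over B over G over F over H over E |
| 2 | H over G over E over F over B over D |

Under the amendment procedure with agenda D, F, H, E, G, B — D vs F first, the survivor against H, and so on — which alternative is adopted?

Round 1: D vs F — 10–17, F advances.
Round 2: F vs H — 8–19, H advances.
Round 3: H vs E — 16–11, H advances.
Round 4: H vs G — 15–12, H advances.
Round 5: H vs B — 9–18, B advances.
B survives the agenda.

B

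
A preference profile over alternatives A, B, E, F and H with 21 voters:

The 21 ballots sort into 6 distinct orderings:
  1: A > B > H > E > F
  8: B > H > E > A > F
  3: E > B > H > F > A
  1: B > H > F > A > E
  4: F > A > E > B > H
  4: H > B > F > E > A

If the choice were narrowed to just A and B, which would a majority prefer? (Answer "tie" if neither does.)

Ballots ranking A above B: 1 + 4 = 5.
Ballots ranking B above A: 21 − 5 = 16.
B wins the head-to-head 16–5.

B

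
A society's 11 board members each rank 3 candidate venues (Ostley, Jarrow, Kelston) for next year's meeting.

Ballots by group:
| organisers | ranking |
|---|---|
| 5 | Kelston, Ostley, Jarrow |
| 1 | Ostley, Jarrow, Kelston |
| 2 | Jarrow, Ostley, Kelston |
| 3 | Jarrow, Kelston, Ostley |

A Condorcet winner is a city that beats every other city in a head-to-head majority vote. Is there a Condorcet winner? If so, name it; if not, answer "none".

none

Head-to-head results (11 organisers):
Ostley vs Jarrow: Ostley wins 6–5.
Ostley vs Kelston: Kelston, 8–3.
Jarrow vs Kelston: Jarrow, 6–5.
Every city loses at least once (Ostley loses to Kelston; Jarrow loses to Ostley; Kelston loses to Jarrow). The majority relation contains the cycle Ostley → Jarrow → Kelston → Ostley, so there is no Condorcet winner.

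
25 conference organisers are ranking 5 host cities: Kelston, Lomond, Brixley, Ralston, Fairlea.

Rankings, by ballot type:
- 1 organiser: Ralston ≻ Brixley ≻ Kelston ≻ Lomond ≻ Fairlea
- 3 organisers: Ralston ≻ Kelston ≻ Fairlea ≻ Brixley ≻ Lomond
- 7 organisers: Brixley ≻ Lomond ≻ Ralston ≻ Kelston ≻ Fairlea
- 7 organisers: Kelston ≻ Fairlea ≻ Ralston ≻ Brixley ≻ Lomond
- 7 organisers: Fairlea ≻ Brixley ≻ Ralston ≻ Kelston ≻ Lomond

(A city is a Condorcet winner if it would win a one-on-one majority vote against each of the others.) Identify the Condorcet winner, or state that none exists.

none

Check each pair by majority over 25 ballots:
Kelston vs Lomond: 1+3+7+7 = 18 for Kelston, 7 for Lomond — Kelston by 18–7.
Kelston vs Brixley: Kelston is ranked higher on 3+7 = 10 ballots, Brixley on 15. Brixley wins 15–10.
Kelston vs Ralston: Kelston is ranked higher on 7 ballots, Ralston on 18. Ralston wins 18–7.
Kelston vs Fairlea: 1+3+7+7 = 18 for Kelston, 7 for Fairlea — Kelston by 18–7.
Lomond vs Brixley: 0 to 25, Brixley.
Lomond vs Ralston: 7 to 18, Ralston.
Lomond vs Fairlea: 1+7 = 8 for Lomond, 17 for Fairlea — Fairlea by 17–8.
Brixley vs Ralston: 7+7 = 14 for Brixley, 11 for Ralston — Brixley by 14–11.
Brixley vs Fairlea: 8 to 17, Fairlea.
Ralston vs Fairlea: 11 to 14, Fairlea.
Every city loses at least once (Kelston loses to Brixley; Lomond loses to Kelston; Brixley loses to Fairlea; Ralston loses to Brixley; Fairlea loses to Kelston). The majority relation contains the cycle Kelston > Fairlea > Brixley > Kelston, so there is no Condorcet winner.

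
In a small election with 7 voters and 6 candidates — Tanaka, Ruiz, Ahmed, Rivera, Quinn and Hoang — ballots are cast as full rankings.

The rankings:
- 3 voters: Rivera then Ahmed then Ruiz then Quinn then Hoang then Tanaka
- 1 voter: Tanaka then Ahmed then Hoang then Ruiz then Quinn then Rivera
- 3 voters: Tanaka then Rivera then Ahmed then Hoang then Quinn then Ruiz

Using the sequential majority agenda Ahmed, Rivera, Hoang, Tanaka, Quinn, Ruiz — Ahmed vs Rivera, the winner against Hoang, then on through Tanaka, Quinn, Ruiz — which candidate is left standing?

Tanaka

Round 1: Ahmed vs Rivera — 1–6, Rivera advances.
Round 2: Rivera vs Hoang — 6–1, Rivera advances.
Round 3: Rivera vs Tanaka — 3–4, Tanaka advances.
Round 4: Tanaka vs Quinn — 4–3, Tanaka advances.
Round 5: Tanaka vs Ruiz — 4–3, Tanaka advances.
Tanaka survives the agenda.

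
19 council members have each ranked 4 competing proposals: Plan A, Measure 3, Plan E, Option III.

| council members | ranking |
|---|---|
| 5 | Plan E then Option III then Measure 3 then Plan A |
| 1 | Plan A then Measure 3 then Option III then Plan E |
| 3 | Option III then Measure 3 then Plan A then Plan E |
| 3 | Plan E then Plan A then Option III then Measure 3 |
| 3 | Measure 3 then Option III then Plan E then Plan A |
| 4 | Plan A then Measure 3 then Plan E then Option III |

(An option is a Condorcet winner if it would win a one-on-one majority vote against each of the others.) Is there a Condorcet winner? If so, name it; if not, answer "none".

Check each pair by majority over 19 ballots:
Plan A vs Measure 3: 1+3+4 = 8 for Plan A, 11 for Measure 3 — Measure 3 by 11–8.
Plan A vs Plan E: Plan A is ranked higher on 1+3+4 = 8 ballots, Plan E on 11. Plan E wins 11–8.
Plan A vs Option III: 8 to 11, Option III.
Measure 3 vs Plan E: Measure 3 preferred on 1+3+3+4 = 11 ballots; Measure 3 wins 11–8.
Measure 3 vs Option III: Measure 3 is ranked higher on 1+3+4 = 8 ballots, Option III on 11. Option III wins 11–8.
Plan E vs Option III: Plan E is ranked higher on 5+3+4 = 12 ballots, Option III on 7. Plan E wins 12–7.
Every option loses at least once (Plan A loses to Measure 3; Measure 3 loses to Option III; Plan E loses to Measure 3; Option III loses to Plan E). The majority relation contains the cycle Measure 3 > Plan E > Option III > Measure 3, so there is no Condorcet winner.

none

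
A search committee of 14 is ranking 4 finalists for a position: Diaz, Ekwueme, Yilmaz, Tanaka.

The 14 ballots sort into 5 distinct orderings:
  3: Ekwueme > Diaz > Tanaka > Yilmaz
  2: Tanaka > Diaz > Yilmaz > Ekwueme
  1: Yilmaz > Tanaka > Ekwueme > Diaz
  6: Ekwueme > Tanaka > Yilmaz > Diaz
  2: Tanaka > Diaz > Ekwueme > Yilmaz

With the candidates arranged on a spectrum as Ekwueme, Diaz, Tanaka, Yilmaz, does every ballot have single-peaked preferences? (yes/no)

Axis positions: Ekwueme=1, Diaz=2, Tanaka=3, Yilmaz=4.
Ballot type 1 (peak Ekwueme at position 1): ranking walks positions 1-2-3-4, expanding outward from the peak — single-peaked.
Ballot type 2 (peak Tanaka at position 3): ranking walks positions 3-2-4-1, expanding outward from the peak — single-peaked.
Ballot type 3: ranking walks positions 4-3-1-2; Ekwueme is ranked above Diaz even though Diaz lies between Ekwueme and the peak Yilmaz on the axis — preferences dip and rise again. Not single-peaked.
Ballot type 4: ranking walks positions 1-3-4-2; Tanaka is ranked above Diaz even though Diaz lies between Tanaka and the peak Ekwueme on the axis — preferences dip and rise again. Not single-peaked.
Ballot type 5 (peak Tanaka at position 3): ranking walks positions 3-2-1-4, expanding outward from the peak — single-peaked.
Ballot type 3 violates single-peakedness, so the profile is not single-peaked on this axis.

no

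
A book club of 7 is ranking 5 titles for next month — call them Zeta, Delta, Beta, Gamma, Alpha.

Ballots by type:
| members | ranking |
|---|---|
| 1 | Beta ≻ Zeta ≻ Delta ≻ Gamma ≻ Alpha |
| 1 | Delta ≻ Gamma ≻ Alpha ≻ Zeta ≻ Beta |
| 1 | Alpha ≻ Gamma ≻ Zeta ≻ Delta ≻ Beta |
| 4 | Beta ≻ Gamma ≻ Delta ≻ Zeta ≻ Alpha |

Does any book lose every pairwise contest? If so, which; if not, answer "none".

Pairwise majorities:
Zeta vs Delta: 1+1 = 2 for Zeta, 5 for Delta — Delta by 5–2.
Zeta–Beta: Beta 5–2.
Zeta vs Gamma: Gamma wins 6–1.
Zeta vs Alpha: Zeta preferred on 1+4 = 5 ballots; Zeta wins 5–2.
Delta–Beta: Beta 5–2.
Delta vs Gamma: Delta preferred on 1+1 = 2 ballots; Gamma wins 5–2.
Delta vs Alpha: Delta is ranked higher on 1+1+4 = 6 ballots, Alpha on 1. Delta wins 6–1.
Beta vs Gamma: 1+4 = 5 for Beta, 2 for Gamma — Beta by 5–2.
Beta vs Alpha: 5 to 2, Beta.
Gamma vs Alpha: Gamma wins 6–1.
Only Alpha has no wins; Alpha is the Condorcet loser.

Alpha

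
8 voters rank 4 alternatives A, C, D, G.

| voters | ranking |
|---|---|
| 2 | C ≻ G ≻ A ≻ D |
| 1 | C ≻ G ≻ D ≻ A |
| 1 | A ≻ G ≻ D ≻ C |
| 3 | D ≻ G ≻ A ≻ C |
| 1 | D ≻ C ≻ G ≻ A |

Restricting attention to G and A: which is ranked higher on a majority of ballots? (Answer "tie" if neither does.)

Ballots ranking G above A: 2 + 1 + 3 + 1 = 7.
Ballots ranking A above G: 8 − 7 = 1.
G wins the head-to-head 7–1.

G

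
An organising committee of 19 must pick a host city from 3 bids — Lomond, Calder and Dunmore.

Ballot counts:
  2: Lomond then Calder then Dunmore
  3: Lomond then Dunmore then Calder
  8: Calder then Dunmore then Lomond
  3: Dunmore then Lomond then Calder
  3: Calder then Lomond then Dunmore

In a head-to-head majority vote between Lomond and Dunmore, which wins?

Dunmore

Ballots ranking Lomond above Dunmore: 2 + 3 + 3 = 8.
Ballots ranking Dunmore above Lomond: 19 − 8 = 11.
Dunmore wins the head-to-head 11–8.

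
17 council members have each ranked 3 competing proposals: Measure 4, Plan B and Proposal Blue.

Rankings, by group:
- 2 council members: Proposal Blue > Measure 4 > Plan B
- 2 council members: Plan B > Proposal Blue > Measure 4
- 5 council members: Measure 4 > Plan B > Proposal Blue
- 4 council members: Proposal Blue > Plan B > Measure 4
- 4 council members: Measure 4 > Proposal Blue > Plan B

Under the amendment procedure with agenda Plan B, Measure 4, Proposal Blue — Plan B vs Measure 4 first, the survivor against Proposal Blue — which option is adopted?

Measure 4

Round 1: Plan B vs Measure 4 — 6–11, Measure 4 advances.
Round 2: Measure 4 vs Proposal Blue — 9–8, Measure 4 advances.
The agenda winner is Measure 4.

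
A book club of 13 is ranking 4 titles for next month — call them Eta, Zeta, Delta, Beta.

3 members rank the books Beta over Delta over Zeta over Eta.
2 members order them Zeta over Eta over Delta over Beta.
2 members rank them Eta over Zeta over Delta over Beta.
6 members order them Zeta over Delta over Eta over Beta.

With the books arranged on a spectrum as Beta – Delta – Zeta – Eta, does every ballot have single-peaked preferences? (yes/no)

Axis positions: Beta=1, Delta=2, Zeta=3, Eta=4.
Bloc 1 (peak Beta at position 1): ranking walks positions 1-2-3-4, expanding outward from the peak — single-peaked.
Bloc 2 (peak Zeta at position 3): ranking walks positions 3-4-2-1, expanding outward from the peak — single-peaked.
Bloc 3 (peak Eta at position 4): ranking walks positions 4-3-2-1, expanding outward from the peak — single-peaked.
Bloc 4 (peak Zeta at position 3): ranking walks positions 3-2-4-1, expanding outward from the peak — single-peaked.
Every ranking is single-peaked on this axis.

yes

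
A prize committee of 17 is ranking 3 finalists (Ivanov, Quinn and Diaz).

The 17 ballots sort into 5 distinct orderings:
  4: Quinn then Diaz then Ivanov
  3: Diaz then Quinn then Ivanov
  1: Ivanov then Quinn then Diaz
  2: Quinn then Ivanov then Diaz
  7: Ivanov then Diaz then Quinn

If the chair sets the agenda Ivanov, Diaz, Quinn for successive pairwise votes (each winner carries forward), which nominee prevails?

Round 1: Ivanov vs Diaz — 10–7, Ivanov advances.
Round 2: Ivanov vs Quinn — 8–9, Quinn advances.
Quinn survives the agenda.

Quinn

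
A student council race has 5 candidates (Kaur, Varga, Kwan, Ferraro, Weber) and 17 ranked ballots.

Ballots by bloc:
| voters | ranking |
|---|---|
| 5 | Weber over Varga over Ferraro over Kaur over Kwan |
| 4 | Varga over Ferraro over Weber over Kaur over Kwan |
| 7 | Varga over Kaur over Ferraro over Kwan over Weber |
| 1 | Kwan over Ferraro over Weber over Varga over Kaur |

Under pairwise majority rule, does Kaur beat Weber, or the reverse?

Weber

Ballots ranking Kaur above Weber: 7.
Ballots ranking Weber above Kaur: 17 − 7 = 10.
Weber wins the head-to-head 10–7.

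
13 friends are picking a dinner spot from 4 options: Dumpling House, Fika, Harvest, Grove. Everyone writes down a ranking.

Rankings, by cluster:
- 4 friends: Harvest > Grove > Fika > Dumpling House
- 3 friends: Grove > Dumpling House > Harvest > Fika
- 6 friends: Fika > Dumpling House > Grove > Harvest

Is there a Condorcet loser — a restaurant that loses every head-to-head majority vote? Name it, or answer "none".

none

Head-to-head results (13 friends):
Dumpling House vs Fika: Fika, 10–3.
Dumpling House vs Harvest: Dumpling House preferred on 3+6 = 9 ballots; Dumpling House wins 9–4.
Dumpling House vs Grove: Grove wins 7–6.
Fika vs Harvest: Harvest, 7–6.
Fika vs Grove: Fika preferred on 6 ballots; Grove wins 7–6.
Harvest–Grove: Grove 9–4.
Each restaurant has at least one pairwise win (Dumpling House beats Harvest; Fika beats Dumpling House; Harvest beats Fika; Grove beats Dumpling House) — no Condorcet loser.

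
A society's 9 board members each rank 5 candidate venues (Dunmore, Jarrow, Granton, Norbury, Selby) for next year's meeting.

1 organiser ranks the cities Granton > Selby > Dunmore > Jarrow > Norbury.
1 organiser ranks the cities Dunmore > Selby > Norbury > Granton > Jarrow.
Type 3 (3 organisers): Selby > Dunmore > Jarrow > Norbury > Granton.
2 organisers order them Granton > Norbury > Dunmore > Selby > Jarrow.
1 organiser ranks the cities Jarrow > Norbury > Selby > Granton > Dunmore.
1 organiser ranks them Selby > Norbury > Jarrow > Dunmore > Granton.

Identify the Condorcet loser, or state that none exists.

Granton

Pairwise majorities:
Dunmore vs Jarrow: Dunmore wins 7–2.
Dunmore vs Granton: Dunmore wins 5–4.
Dunmore–Norbury: Dunmore 5–4.
Dunmore vs Selby: 1+2 = 3 for Dunmore, 6 for Selby — Selby by 6–3.
Jarrow vs Granton: Jarrow wins 5–4.
Jarrow vs Norbury: Jarrow preferred on 1+3+1 = 5 ballots; Jarrow wins 5–4.
Jarrow–Selby: Selby 8–1.
Granton vs Norbury: Granton is ranked higher on 1+2 = 3 ballots, Norbury on 6. Norbury wins 6–3.
Granton vs Selby: Selby, 6–3.
Norbury–Selby: Selby 6–3.
Granton loses to every other city — it is the Condorcet loser.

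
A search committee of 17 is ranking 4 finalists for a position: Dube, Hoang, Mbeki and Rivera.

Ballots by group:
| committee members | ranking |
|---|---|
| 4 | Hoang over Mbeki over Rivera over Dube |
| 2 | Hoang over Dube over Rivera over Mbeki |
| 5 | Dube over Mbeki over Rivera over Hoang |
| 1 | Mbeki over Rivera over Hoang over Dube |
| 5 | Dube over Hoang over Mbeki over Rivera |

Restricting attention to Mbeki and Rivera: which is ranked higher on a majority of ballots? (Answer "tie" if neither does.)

Mbeki

Ballots ranking Mbeki above Rivera: 4 + 5 + 1 + 5 = 15.
Ballots ranking Rivera above Mbeki: 17 − 15 = 2.
Mbeki wins the head-to-head 15–2.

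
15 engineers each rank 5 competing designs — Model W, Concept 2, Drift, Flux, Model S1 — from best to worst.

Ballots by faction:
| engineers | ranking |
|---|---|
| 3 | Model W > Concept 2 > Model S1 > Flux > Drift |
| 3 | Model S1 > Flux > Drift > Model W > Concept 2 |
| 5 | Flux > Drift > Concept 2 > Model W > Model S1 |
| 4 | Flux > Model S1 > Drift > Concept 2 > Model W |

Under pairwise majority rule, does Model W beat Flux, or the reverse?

Ballots ranking Model W above Flux: 3.
Ballots ranking Flux above Model W: 15 − 3 = 12.
Flux wins the head-to-head 12–3.

Flux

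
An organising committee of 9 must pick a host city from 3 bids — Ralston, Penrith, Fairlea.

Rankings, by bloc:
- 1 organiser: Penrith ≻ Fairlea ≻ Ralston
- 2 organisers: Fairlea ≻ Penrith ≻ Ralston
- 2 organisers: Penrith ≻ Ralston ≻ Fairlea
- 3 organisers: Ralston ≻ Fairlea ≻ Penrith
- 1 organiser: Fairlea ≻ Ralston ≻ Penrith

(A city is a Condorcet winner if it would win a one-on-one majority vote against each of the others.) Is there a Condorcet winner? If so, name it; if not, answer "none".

Head-to-head results (9 organisers):
Ralston vs Penrith: Penrith wins 5–4.
Ralston–Fairlea: Ralston 5–4.
Penrith vs Fairlea: Fairlea, 6–3.
No city is unbeaten: Ralston loses to Penrith; Penrith loses to Fairlea; Fairlea loses to Ralston. In particular Ralston > Fairlea > Penrith > Ralston is a majority cycle — no Condorcet winner exists.

none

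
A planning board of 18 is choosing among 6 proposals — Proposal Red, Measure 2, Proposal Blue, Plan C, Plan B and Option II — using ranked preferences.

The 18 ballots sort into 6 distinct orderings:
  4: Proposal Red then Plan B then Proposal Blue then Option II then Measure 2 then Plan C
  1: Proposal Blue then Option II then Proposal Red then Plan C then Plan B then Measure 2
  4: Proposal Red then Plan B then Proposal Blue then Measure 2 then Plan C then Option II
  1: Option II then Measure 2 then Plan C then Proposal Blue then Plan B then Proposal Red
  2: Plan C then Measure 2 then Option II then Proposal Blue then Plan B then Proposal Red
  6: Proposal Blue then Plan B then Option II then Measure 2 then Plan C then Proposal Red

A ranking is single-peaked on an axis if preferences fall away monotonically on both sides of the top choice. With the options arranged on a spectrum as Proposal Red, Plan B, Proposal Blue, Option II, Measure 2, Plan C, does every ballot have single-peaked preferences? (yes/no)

Axis positions: Proposal Red=1, Plan B=2, Proposal Blue=3, Option II=4, Measure 2=5, Plan C=6.
Ballot type 1 (peak Proposal Red at position 1): ranking walks positions 1-2-3-4-5-6, expanding outward from the peak — single-peaked.
Ballot type 2: ranking walks positions 3-4-1-6-2-5; Proposal Red is ranked above Plan B even though Plan B lies between Proposal Red and the peak Proposal Blue on the axis — preferences dip and rise again. Not single-peaked.
Ballot type 3: ranking walks positions 1-2-3-5-6-4; Measure 2 is ranked above Option II even though Option II lies between Measure 2 and the peak Proposal Red on the axis — preferences dip and rise again. Not single-peaked.
Ballot type 4 (peak Option II at position 4): ranking walks positions 4-5-6-3-2-1, expanding outward from the peak — single-peaked.
Ballot type 5 (peak Plan C at position 6): ranking walks positions 6-5-4-3-2-1, expanding outward from the peak — single-peaked.
Ballot type 6 (peak Proposal Blue at position 3): ranking walks positions 3-2-4-5-6-1, expanding outward from the peak — single-peaked.
Ballot type 2 violates single-peakedness, so the profile is not single-peaked on this axis.

no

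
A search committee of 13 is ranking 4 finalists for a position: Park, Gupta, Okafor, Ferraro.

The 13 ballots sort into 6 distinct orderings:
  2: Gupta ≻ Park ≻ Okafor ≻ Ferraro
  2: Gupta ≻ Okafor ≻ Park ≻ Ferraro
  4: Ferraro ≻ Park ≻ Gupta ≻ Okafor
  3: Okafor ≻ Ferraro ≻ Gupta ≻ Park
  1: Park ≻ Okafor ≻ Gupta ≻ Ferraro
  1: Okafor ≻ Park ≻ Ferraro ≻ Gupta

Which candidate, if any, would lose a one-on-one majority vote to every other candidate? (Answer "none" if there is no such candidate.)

Pairwise majorities:
Park vs Gupta: Gupta wins 7–6.
Park vs Okafor: Park preferred on 2+4+1 = 7 ballots; Park wins 7–6.
Park vs Ferraro: Park is ranked higher on 2+2+1+1 = 6 ballots, Ferraro on 7. Ferraro wins 7–6.
Gupta vs Okafor: Gupta is ranked higher on 2+2+4 = 8 ballots, Okafor on 5. Gupta wins 8–5.
Gupta vs Ferraro: 2+2+1 = 5 for Gupta, 8 for Ferraro — Ferraro by 8–5.
Okafor vs Ferraro: Okafor, 9–4.
Each candidate has at least one pairwise win (Park beats Okafor; Gupta beats Park; Okafor beats Ferraro; Ferraro beats Park) — no Condorcet loser.

none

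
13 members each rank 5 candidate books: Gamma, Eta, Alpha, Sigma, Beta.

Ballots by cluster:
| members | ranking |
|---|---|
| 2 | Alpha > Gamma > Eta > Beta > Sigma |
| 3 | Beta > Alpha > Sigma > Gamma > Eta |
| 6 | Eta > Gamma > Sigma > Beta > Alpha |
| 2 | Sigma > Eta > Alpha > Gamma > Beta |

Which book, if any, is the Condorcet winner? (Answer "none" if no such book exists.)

Eta

Head-to-head results (13 members):
Gamma–Eta: Eta 8–5.
Gamma vs Alpha: Alpha wins 7–6.
Gamma–Sigma: Gamma 8–5.
Gamma vs Beta: Gamma, 10–3.
Eta vs Alpha: Eta, 8–5.
Eta vs Sigma: Eta, 8–5.
Eta–Beta: Eta 10–3.
Alpha vs Sigma: Sigma wins 8–5.
Alpha vs Beta: Beta, 9–4.
Sigma–Beta: Sigma 8–5.
Eta beats each of Gamma, Alpha, Sigma, Beta — Eta is the Condorcet winner.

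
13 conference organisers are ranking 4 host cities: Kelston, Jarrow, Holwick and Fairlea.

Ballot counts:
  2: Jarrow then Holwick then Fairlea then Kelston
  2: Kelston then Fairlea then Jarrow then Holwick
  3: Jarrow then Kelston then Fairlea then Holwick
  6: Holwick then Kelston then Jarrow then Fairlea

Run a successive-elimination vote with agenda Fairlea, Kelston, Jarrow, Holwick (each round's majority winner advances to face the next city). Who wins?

Round 1: Fairlea vs Kelston — 2–11, Kelston advances.
Round 2: Kelston vs Jarrow — 8–5, Kelston advances.
Round 3: Kelston vs Holwick — 5–8, Holwick advances.
The agenda winner is Holwick.

Holwick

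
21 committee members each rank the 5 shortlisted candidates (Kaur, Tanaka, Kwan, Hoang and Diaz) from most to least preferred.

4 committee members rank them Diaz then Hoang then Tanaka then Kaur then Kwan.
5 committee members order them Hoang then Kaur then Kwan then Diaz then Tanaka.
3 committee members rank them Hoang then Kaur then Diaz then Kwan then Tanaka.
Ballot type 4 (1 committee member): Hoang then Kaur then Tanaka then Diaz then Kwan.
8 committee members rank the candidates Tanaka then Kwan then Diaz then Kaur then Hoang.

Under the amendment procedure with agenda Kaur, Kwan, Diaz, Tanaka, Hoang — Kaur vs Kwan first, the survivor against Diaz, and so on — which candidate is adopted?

Diaz

Round 1: Kaur vs Kwan — 13–8, Kaur advances.
Round 2: Kaur vs Diaz — 9–12, Diaz advances.
Round 3: Diaz vs Tanaka — 12–9, Diaz advances.
Round 4: Diaz vs Hoang — 12–9, Diaz advances.
Diaz survives the agenda.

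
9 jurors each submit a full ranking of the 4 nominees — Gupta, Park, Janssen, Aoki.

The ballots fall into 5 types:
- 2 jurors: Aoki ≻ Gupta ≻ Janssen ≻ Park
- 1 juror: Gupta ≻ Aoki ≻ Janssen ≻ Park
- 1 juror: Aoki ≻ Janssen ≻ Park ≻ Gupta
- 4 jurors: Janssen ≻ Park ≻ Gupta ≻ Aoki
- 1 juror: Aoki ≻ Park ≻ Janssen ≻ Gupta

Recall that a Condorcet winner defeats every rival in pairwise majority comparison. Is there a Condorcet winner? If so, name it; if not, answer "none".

none

Head-to-head results (9 jurors):
Gupta vs Park: Park, 6–3.
Gupta vs Janssen: Janssen, 6–3.
Gupta vs Aoki: Gupta preferred on 1+4 = 5 ballots; Gupta wins 5–4.
Park vs Janssen: Janssen wins 8–1.
Park vs Aoki: Park is ranked higher on 4 ballots, Aoki on 5. Aoki wins 5–4.
Janssen vs Aoki: 4 to 5, Aoki.
Every nominee loses at least once (Gupta loses to Park; Park loses to Janssen; Janssen loses to Aoki; Aoki loses to Gupta). The majority relation contains the cycle Gupta > Aoki > Park > Gupta, so there is no Condorcet winner.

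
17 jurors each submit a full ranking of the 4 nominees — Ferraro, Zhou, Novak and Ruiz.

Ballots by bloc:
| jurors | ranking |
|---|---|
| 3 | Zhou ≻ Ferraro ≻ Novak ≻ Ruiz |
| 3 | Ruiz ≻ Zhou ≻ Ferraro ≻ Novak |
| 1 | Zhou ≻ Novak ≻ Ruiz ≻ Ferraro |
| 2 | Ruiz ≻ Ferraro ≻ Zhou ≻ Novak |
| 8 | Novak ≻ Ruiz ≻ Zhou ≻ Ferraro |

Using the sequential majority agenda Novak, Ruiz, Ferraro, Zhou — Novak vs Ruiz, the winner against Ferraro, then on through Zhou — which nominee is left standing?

Zhou

Round 1: Novak vs Ruiz — 12–5, Novak advances.
Round 2: Novak vs Ferraro — 9–8, Novak advances.
Round 3: Novak vs Zhou — 8–9, Zhou advances.
Zhou survives the agenda.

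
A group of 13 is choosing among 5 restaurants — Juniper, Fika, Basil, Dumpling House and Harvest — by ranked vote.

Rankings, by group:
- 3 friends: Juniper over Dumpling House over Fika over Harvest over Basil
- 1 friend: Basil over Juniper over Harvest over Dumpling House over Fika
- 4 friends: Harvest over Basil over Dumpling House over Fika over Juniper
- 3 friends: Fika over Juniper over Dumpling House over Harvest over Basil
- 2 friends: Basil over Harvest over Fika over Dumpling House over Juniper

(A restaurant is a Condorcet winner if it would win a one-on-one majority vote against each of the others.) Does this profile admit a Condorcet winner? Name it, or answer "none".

Check each pair by majority over 13 ballots:
Juniper vs Fika: Juniper is ranked higher on 3+1 = 4 ballots, Fika on 9. Fika wins 9–4.
Juniper vs Basil: Juniper preferred on 3+3 = 6 ballots; Basil wins 7–6.
Juniper vs Dumpling House: Juniper wins 7–6.
Juniper–Harvest: Juniper 7–6.
Fika vs Basil: Fika preferred on 3+3 = 6 ballots; Basil wins 7–6.
Fika vs Dumpling House: Dumpling House, 8–5.
Fika vs Harvest: Fika is ranked higher on 3+3 = 6 ballots, Harvest on 7. Harvest wins 7–6.
Basil vs Dumpling House: Basil is ranked higher on 1+4+2 = 7 ballots, Dumpling House on 6. Basil wins 7–6.
Basil vs Harvest: Basil preferred on 1+2 = 3 ballots; Harvest wins 10–3.
Dumpling House vs Harvest: Harvest, 7–6.
Each restaurant drops at least one matchup (Juniper loses to Fika; Fika loses to Basil; Basil loses to Harvest; Dumpling House loses to Juniper; Harvest loses to Juniper); the cycle Juniper → Dumpling House → Fika → Juniper rules out a Condorcet winner.

none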